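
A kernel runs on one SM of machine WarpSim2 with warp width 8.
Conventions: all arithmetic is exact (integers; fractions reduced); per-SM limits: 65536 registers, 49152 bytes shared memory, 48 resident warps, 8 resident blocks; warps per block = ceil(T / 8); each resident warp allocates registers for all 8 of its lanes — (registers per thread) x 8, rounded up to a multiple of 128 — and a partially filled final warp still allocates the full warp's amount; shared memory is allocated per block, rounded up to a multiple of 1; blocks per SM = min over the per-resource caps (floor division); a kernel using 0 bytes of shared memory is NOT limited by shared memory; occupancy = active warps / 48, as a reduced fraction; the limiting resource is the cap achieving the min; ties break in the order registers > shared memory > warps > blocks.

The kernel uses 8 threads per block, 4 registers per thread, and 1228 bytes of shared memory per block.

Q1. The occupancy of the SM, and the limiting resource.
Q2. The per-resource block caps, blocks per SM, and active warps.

Answer: occupancy 1/6, limited by blocks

registers: 512 blocks
shared memory: 40 blocks
warps: 48 blocks
blocks: 8 blocks

Answer: 8 blocks, 8 active warps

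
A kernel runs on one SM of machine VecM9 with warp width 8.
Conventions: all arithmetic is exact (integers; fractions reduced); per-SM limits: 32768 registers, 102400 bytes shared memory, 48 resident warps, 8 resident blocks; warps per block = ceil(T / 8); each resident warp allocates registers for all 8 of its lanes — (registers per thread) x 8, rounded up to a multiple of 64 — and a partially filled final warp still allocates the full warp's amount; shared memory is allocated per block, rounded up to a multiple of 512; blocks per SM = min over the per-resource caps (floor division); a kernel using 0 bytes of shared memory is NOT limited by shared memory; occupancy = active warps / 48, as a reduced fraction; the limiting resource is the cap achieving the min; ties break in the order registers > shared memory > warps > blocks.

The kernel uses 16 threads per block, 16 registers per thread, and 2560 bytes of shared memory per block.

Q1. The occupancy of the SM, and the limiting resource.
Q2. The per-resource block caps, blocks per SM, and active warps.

Answer: occupancy 1/3, limited by blocks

registers: 128 blocks
shared memory: 40 blocks
warps: 24 blocks
blocks: 8 blocks

Answer: 8 blocks, 16 active warps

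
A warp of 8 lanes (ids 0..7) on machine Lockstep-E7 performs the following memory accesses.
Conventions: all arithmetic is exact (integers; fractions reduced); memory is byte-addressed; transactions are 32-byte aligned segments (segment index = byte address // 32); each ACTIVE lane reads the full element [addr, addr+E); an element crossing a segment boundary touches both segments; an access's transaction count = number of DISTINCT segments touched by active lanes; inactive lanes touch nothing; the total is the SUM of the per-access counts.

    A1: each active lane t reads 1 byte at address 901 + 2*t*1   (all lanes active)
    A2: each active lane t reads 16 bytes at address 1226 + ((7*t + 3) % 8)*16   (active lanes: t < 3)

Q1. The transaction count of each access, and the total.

A1: 1 transaction
A2: 3 transactions

Answer: 1,3; total 4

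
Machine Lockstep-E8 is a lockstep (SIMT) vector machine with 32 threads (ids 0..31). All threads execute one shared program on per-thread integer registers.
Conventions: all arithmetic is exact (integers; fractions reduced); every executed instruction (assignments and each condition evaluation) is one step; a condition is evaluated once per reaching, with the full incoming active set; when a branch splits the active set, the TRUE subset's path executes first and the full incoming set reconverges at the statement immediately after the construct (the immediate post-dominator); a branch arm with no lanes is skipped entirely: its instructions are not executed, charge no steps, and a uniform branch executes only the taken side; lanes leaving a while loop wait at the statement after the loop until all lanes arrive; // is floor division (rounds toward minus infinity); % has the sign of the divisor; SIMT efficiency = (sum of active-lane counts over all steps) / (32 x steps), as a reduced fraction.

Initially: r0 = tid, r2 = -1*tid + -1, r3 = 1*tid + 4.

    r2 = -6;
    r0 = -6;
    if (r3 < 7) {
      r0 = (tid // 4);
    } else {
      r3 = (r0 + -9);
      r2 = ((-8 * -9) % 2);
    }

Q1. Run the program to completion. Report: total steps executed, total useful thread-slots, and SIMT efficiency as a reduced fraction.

Answer: 6 steps, 157 useful, 157/192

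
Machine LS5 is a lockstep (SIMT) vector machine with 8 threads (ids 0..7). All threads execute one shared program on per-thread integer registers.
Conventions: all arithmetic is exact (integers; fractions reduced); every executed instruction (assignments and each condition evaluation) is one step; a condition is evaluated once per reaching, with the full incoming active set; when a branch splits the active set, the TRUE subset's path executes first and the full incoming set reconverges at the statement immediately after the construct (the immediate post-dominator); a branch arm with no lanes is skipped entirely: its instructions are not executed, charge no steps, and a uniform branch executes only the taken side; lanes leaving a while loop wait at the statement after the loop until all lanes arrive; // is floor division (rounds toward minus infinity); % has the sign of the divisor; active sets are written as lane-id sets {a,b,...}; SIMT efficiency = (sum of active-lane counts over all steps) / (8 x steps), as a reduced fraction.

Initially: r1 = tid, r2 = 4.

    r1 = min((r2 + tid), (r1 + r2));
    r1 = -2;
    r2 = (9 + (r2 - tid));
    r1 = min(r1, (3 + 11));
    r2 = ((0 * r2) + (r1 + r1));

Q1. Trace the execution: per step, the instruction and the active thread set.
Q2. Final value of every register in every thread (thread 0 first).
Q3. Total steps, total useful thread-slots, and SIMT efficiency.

step 0: r1 <- min((r2 + tid), (r1 + r2)) {0,1,2,3,4,5,6,7}
step 1: r1 <- -2                     {0,1,2,3,4,5,6,7}
step 2: r2 <- (9 + (r2 - tid))       {0,1,2,3,4,5,6,7}
step 3: r1 <- min(r1, (3 + 11))      {0,1,2,3,4,5,6,7}
step 4: r2 <- ((0 * r2) + (r1 + r1)) {0,1,2,3,4,5,6,7}

Answer: 5 steps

r1: -2,-2,-2,-2,-2,-2,-2,-2
r2: -4,-4,-4,-4,-4,-4,-4,-4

steps = 5; useful = 40; efficiency = 40/40 = 1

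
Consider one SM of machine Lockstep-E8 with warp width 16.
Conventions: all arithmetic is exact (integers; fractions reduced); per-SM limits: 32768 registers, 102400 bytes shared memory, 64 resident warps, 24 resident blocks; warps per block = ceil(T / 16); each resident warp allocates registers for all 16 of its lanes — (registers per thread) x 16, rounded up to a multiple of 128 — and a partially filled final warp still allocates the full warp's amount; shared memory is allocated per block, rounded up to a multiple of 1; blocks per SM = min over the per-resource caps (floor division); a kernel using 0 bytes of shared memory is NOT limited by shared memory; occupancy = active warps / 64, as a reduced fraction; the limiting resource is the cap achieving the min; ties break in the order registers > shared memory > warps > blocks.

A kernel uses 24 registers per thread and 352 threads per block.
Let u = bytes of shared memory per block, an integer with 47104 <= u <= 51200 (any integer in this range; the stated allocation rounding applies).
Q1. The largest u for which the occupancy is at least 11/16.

Answer: u = 51200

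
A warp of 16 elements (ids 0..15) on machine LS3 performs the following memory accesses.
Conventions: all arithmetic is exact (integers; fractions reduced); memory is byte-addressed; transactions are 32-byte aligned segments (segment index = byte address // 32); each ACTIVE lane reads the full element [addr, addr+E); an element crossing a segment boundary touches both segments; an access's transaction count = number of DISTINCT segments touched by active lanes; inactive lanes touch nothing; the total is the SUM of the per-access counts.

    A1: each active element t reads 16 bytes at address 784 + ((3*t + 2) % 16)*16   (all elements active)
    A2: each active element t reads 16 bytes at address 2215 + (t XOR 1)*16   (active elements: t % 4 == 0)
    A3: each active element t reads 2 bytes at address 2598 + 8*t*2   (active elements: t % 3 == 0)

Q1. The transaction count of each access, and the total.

A1: 9 transactions
A2: 8 transactions
A3: 6 transactions

Answer: 9,8,6; total 23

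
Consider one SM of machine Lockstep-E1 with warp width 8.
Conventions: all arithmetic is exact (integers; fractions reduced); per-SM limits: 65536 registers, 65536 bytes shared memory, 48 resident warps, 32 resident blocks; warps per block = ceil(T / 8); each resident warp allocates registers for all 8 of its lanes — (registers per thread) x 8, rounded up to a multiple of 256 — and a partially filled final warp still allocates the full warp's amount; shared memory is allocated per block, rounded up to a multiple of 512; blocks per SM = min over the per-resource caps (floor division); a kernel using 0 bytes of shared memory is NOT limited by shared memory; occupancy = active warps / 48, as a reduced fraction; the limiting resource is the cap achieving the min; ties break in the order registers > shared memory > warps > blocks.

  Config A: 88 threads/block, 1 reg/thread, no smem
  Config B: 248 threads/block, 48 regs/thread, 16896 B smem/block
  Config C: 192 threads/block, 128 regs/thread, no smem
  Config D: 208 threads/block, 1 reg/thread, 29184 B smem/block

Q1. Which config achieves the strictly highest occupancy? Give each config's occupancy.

occupancies: A 11/12, B 31/48, C 1, D 13/24

Answer: C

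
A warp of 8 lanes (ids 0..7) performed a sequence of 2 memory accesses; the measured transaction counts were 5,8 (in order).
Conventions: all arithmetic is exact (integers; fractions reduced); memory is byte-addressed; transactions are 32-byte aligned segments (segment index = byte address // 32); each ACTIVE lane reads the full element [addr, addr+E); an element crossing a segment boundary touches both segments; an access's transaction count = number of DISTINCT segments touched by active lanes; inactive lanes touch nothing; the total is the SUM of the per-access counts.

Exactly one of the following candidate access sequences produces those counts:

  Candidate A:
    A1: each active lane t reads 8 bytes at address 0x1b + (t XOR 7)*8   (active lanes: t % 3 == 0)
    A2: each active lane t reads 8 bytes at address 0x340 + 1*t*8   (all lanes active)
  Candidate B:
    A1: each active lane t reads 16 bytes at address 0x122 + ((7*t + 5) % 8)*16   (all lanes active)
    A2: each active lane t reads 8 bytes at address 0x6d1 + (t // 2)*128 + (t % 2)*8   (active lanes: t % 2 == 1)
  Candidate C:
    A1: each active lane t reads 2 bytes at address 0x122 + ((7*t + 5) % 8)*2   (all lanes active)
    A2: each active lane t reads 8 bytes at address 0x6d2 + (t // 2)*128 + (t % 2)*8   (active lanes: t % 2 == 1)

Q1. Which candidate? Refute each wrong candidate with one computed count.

A: A1 gives 2 transactions, not 5
C: A1 gives 1 transaction, not 5
B: all counts match (5,8)

Answer: B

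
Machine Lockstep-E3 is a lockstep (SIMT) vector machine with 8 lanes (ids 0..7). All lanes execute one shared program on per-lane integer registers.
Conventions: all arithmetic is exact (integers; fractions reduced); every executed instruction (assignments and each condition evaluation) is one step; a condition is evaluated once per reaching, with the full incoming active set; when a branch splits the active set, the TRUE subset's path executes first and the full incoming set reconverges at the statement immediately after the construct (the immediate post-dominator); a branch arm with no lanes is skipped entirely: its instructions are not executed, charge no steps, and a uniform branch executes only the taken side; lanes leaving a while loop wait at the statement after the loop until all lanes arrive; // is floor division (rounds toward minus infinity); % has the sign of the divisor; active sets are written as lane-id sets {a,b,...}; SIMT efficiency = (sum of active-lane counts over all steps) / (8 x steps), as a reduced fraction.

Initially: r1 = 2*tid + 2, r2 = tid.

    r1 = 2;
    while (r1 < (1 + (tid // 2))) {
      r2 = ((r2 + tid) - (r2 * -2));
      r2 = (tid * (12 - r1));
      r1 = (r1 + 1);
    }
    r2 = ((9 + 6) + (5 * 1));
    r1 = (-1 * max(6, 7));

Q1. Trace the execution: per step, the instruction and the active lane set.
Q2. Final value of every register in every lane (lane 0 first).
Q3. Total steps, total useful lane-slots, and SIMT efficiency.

step 0: r1 <- 2                      {0,1,2,3,4,5,6,7}
step 1: eval (r1 < (1 + (tid // 2))) {0,1,2,3,4,5,6,7}
step 2: r2 <- ((r2 + tid) - (r2 * -2)) {4,5,6,7}
step 3: r2 <- (tid * (12 - r1))      {4,5,6,7}
step 4: r1 <- (r1 + 1)               {4,5,6,7}
step 5: eval (r1 < (1 + (tid // 2))) {4,5,6,7}
step 6: r2 <- ((r2 + tid) - (r2 * -2)) {6,7}
step 7: r2 <- (tid * (12 - r1))      {6,7}
step 8: r1 <- (r1 + 1)               {6,7}
step 9: eval (r1 < (1 + (tid // 2))) {6,7}
step 10: r2 <- ((9 + 6) + (5 * 1))    {0,1,2,3,4,5,6,7}
step 11: r1 <- (-1 * max(6, 7))       {0,1,2,3,4,5,6,7}

Answer: 12 steps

r1: -7,-7,-7,-7,-7,-7,-7,-7
r2: 20,20,20,20,20,20,20,20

steps = 12; useful = 56; efficiency = 56/96 = 7/12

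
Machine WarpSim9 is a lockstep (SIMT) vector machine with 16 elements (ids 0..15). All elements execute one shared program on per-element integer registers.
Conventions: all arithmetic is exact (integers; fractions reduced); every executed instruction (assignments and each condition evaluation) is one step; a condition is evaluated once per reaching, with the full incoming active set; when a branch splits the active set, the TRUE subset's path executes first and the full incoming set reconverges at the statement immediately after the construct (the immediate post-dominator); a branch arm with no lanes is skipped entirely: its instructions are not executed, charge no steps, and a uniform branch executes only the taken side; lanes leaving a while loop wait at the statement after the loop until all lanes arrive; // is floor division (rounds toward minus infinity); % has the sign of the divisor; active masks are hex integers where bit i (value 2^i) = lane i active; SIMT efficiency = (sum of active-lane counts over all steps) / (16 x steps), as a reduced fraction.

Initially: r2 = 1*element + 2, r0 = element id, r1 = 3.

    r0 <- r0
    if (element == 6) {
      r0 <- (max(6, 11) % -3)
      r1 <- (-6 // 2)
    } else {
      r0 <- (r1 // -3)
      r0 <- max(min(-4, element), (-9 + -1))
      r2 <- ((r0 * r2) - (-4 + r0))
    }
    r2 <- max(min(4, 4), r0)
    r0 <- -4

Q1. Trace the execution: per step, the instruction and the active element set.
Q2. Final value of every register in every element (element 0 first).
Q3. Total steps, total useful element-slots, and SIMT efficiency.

step 0: r0 <- r0                     0xffff
step 1: eval (element == 6)          0xffff
step 2: r0 <- (max(6, 11) % -3)      0x0040
step 3: r1 <- (-6 // 2)              0x0040
step 4: r0 <- (r1 // -3)             0xffbf
step 5: r0 <- max(min(-4, element), (-9 + -1)) 0xffbf
step 6: r2 <- ((r0 * r2) - (-4 + r0)) 0xffbf
step 7: r2 <- max(min(4, 4), r0)     0xffff
step 8: r0 <- -4                     0xffff

Answer: 9 steps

r2: 4,4,4,4,4,4,4,4,4,4,4,4,4,4,4,4
r0: -4,-4,-4,-4,-4,-4,-4,-4,-4,-4,-4,-4,-4,-4,-4,-4
r1: 3,3,3,3,3,3,-3,3,3,3,3,3,3,3,3,3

steps = 9; useful = 111; efficiency = 111/144 = 37/48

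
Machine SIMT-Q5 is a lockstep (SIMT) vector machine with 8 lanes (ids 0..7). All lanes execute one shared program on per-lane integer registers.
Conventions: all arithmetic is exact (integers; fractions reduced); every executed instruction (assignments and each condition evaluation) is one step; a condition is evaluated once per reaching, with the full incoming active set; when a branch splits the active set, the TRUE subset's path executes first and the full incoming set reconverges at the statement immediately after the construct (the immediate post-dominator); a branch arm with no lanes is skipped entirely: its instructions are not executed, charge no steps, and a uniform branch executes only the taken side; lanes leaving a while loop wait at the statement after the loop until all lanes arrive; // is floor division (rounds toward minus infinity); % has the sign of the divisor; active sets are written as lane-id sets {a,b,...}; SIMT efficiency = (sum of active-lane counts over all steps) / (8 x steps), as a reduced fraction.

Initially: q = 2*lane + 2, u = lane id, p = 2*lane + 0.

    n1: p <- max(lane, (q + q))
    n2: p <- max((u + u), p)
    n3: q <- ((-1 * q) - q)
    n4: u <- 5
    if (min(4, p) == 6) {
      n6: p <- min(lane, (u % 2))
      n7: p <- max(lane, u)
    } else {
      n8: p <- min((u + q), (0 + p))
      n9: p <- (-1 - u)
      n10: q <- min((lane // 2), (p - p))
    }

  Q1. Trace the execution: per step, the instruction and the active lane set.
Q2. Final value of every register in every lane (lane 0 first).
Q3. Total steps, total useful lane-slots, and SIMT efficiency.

step 0: p <- max(lane, (q + q))      {0,1,2,3,4,5,6,7}
step 1: p <- max((u + u), p)         {0,1,2,3,4,5,6,7}
step 2: q <- ((-1 * q) - q)          {0,1,2,3,4,5,6,7}
step 3: u <- 5                       {0,1,2,3,4,5,6,7}
step 4: eval (min(4, p) == 6)        {0,1,2,3,4,5,6,7}
step 5: p <- min((u + q), (0 + p))   {0,1,2,3,4,5,6,7}
step 6: p <- (-1 - u)                {0,1,2,3,4,5,6,7}
step 7: q <- min((lane // 2), (p - p)) {0,1,2,3,4,5,6,7}

Answer: 8 steps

q: 0,0,0,0,0,0,0,0
u: 5,5,5,5,5,5,5,5
p: -6,-6,-6,-6,-6,-6,-6,-6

steps = 8; useful = 64; efficiency = 64/64 = 1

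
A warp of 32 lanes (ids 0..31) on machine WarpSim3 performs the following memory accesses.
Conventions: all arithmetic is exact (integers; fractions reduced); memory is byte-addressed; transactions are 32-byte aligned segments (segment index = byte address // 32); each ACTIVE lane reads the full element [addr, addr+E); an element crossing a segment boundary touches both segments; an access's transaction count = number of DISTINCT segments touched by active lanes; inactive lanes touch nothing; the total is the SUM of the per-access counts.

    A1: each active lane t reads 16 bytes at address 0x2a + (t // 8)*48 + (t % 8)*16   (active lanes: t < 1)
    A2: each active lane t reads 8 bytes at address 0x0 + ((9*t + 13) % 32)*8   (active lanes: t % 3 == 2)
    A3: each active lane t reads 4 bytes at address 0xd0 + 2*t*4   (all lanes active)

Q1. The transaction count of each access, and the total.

A1: 1 transaction
A2: 7 transactions
A3: 9 transactions

Answer: 1,7,9; total 17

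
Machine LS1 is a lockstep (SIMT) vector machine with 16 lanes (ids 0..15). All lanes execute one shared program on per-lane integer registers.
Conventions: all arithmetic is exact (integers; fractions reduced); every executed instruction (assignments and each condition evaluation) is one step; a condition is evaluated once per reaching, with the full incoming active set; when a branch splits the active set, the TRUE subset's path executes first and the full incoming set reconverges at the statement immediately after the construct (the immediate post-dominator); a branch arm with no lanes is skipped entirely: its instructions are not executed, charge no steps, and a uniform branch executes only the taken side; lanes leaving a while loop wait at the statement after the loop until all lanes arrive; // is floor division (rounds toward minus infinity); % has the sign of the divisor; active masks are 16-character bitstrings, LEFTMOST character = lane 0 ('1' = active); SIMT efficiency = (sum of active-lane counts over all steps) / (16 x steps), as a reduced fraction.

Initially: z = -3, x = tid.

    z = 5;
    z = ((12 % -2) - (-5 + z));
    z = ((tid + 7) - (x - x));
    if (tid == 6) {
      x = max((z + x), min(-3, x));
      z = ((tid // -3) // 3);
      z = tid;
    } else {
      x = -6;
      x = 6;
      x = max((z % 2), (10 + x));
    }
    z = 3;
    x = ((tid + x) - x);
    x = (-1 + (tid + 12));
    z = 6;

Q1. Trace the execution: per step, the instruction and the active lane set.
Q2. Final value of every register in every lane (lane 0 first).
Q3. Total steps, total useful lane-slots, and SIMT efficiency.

step 0: z <- 5                       1111111111111111
step 1: z <- ((12 % -2) - (-5 + z))  1111111111111111
step 2: z <- ((tid + 7) - (x - x))   1111111111111111
step 3: eval (tid == 6)              1111111111111111
step 4: x <- max((z + x), min(-3, x)) 0000001000000000
step 5: z <- ((tid // -3) // 3)      0000001000000000
step 6: z <- tid                     0000001000000000
step 7: x <- -6                      1111110111111111
step 8: x <- 6                       1111110111111111
step 9: x <- max((z % 2), (10 + x))  1111110111111111
step 10: z <- 3                       1111111111111111
step 11: x <- ((tid + x) - x)         1111111111111111
step 12: x <- (-1 + (tid + 12))       1111111111111111
step 13: z <- 6                       1111111111111111

Answer: 14 steps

z: 6,6,6,6,6,6,6,6,6,6,6,6,6,6,6,6
x: 11,12,13,14,15,16,17,18,19,20,21,22,23,24,25,26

steps = 14; useful = 176; efficiency = 176/224 = 11/14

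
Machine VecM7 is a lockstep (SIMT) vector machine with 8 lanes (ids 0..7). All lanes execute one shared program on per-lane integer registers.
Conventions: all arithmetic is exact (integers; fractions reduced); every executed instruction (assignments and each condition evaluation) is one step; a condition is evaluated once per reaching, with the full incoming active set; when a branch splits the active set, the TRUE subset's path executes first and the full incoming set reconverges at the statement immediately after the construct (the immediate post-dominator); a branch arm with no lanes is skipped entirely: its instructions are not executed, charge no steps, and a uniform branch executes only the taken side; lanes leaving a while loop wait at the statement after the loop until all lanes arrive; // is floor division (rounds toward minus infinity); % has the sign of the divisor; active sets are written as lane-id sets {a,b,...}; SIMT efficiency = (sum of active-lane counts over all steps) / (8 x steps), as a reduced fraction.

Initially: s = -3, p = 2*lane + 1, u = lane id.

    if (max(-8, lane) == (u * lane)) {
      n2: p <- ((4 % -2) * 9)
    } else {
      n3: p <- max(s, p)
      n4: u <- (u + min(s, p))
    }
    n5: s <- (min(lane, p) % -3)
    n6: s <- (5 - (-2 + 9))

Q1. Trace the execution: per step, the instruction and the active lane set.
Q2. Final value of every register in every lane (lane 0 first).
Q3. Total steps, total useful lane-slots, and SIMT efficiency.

step 0: eval (max(-8, lane) == (u * lane)) {0,1,2,3,4,5,6,7}
step 1: p <- ((4 % -2) * 9)          {0,1}
step 2: p <- max(s, p)               {2,3,4,5,6,7}
step 3: u <- (u + min(s, p))         {2,3,4,5,6,7}
step 4: s <- (min(lane, p) % -3)     {0,1,2,3,4,5,6,7}
step 5: s <- (5 - (-2 + 9))          {0,1,2,3,4,5,6,7}

Answer: 6 steps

s: -2,-2,-2,-2,-2,-2,-2,-2
p: 0,0,5,7,9,11,13,15
u: 0,1,-1,0,1,2,3,4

steps = 6; useful = 38; efficiency = 38/48 = 19/24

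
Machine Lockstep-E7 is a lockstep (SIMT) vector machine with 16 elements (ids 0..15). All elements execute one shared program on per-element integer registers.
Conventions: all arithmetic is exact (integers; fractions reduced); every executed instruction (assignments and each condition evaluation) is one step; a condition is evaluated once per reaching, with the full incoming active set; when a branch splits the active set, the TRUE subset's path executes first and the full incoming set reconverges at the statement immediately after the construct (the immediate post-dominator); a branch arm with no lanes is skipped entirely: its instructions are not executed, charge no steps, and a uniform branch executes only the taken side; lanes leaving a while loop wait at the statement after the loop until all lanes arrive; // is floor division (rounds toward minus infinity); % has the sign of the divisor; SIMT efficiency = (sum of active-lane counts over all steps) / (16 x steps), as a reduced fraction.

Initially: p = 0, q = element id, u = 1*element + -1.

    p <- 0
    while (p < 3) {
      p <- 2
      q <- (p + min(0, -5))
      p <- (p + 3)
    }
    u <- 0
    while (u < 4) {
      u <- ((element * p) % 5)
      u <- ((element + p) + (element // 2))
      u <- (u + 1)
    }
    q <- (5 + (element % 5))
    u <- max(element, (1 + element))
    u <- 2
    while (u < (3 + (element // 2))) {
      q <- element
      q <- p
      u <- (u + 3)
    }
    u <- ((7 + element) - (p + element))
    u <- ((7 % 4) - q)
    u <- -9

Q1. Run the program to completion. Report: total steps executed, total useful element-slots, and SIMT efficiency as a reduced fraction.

Answer: 31 steps, 424 useful, 53/62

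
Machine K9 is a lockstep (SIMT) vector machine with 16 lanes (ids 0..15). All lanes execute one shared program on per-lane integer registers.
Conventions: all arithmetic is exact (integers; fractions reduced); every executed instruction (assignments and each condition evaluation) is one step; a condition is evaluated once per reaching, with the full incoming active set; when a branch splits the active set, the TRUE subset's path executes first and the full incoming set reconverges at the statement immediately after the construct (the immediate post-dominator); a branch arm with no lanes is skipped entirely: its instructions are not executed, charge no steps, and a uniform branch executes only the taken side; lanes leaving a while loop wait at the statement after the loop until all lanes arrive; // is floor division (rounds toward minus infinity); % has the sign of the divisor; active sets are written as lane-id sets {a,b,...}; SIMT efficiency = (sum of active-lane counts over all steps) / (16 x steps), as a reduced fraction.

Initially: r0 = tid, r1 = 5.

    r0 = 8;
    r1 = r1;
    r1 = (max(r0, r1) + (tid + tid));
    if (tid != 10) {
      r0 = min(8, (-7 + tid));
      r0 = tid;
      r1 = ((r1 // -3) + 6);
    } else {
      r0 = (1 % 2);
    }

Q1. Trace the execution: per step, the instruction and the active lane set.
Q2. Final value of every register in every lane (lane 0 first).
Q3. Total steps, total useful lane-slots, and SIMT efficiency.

step 0: r0 <- 8                      {0,1,2,3,4,5,6,7,8,9,10,11,12,13,14,15}
step 1: r1 <- r1                     {0,1,2,3,4,5,6,7,8,9,10,11,12,13,14,15}
step 2: r1 <- (max(r0, r1) + (tid + tid)) {0,1,2,3,4,5,6,7,8,9,10,11,12,13,14,15}
step 3: eval (tid != 10)             {0,1,2,3,4,5,6,7,8,9,10,11,12,13,14,15}
step 4: r0 <- min(8, (-7 + tid))     {0,1,2,3,4,5,6,7,8,9,11,12,13,14,15}
step 5: r0 <- tid                    {0,1,2,3,4,5,6,7,8,9,11,12,13,14,15}
step 6: r1 <- ((r1 // -3) + 6)       {0,1,2,3,4,5,6,7,8,9,11,12,13,14,15}
step 7: r0 <- (1 % 2)                {10}

Answer: 8 steps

r0: 0,1,2,3,4,5,6,7,8,9,1,11,12,13,14,15
r1: 3,2,2,1,0,0,-1,-2,-2,-3,28,-4,-5,-6,-6,-7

steps = 8; useful = 110; efficiency = 110/128 = 55/64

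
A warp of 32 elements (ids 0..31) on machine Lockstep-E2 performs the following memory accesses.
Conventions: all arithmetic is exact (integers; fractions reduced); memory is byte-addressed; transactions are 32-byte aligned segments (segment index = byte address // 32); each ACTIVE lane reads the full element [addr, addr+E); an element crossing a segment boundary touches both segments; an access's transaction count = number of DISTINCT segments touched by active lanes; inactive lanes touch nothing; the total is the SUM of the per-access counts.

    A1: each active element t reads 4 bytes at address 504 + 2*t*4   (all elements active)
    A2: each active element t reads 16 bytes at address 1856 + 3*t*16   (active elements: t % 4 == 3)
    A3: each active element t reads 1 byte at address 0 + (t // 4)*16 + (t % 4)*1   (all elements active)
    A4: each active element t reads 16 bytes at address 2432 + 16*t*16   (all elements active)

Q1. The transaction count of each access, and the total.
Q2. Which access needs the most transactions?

A1: 9 transactions
A2: 8 transactions
A3: 4 transactions
A4: 32 transactions

Answer: 9,8,4,32; total 53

Answer: A4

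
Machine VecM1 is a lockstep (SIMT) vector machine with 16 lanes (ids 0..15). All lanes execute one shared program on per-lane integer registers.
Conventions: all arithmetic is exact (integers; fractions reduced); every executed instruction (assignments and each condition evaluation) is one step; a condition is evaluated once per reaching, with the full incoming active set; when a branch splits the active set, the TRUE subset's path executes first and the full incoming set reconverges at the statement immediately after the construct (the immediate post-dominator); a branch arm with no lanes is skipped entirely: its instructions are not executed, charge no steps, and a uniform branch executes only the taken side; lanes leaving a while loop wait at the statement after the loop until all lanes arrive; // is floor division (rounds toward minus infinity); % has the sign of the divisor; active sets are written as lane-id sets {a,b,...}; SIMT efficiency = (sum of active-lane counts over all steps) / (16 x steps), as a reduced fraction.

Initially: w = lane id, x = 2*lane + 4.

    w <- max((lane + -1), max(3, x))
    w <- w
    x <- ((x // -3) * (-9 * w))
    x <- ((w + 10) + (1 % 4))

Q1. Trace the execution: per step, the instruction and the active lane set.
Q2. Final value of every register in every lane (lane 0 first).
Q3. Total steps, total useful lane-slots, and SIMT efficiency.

step 0: w <- max((lane + -1), max(3, x)) {0,1,2,3,4,5,6,7,8,9,10,11,12,13,14,15}
step 1: w <- w                       {0,1,2,3,4,5,6,7,8,9,10,11,12,13,14,15}
step 2: x <- ((x // -3) * (-9 * w))  {0,1,2,3,4,5,6,7,8,9,10,11,12,13,14,15}
step 3: x <- ((w + 10) + (1 % 4))    {0,1,2,3,4,5,6,7,8,9,10,11,12,13,14,15}

Answer: 4 steps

w: 4,6,8,10,12,14,16,18,20,22,24,26,28,30,32,34
x: 15,17,19,21,23,25,27,29,31,33,35,37,39,41,43,45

steps = 4; useful = 64; efficiency = 64/64 = 1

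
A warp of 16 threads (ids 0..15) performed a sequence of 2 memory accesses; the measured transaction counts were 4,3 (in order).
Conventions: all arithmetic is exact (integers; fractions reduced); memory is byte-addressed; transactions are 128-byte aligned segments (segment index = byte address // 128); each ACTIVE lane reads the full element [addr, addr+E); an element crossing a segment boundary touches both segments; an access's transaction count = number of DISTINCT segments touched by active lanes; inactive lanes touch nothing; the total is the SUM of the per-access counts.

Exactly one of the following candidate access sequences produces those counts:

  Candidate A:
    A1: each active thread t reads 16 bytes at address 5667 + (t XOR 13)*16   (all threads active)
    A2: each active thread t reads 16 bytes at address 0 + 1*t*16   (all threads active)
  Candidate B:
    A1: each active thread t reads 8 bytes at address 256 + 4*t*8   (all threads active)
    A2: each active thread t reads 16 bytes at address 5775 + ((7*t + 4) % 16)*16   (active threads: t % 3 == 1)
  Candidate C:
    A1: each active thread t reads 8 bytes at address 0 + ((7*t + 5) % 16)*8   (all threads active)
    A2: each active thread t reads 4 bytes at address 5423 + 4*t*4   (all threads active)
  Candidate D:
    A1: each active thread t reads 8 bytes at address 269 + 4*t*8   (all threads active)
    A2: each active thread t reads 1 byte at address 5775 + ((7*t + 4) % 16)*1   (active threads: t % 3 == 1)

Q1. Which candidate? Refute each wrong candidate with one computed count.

A: A1 gives 3 transactions, not 4
C: A1 gives 1 transaction, not 4
D: A2 gives 1 transaction, not 3
B: all counts match (4,3)

Answer: B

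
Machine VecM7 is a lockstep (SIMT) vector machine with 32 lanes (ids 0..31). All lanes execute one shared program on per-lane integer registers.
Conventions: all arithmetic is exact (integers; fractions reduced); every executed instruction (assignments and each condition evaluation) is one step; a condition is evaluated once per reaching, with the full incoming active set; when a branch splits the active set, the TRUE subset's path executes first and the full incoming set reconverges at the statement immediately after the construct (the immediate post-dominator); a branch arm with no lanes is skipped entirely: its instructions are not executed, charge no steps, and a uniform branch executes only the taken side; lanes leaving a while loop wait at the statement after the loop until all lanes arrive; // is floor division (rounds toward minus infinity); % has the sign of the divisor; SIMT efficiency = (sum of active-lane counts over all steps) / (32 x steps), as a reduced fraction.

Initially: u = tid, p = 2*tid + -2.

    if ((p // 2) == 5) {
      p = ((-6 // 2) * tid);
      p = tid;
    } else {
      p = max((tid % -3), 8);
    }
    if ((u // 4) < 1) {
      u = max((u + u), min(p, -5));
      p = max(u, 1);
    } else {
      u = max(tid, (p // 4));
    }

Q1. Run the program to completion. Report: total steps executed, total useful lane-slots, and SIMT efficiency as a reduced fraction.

Answer: 8 steps, 133 useful, 133/256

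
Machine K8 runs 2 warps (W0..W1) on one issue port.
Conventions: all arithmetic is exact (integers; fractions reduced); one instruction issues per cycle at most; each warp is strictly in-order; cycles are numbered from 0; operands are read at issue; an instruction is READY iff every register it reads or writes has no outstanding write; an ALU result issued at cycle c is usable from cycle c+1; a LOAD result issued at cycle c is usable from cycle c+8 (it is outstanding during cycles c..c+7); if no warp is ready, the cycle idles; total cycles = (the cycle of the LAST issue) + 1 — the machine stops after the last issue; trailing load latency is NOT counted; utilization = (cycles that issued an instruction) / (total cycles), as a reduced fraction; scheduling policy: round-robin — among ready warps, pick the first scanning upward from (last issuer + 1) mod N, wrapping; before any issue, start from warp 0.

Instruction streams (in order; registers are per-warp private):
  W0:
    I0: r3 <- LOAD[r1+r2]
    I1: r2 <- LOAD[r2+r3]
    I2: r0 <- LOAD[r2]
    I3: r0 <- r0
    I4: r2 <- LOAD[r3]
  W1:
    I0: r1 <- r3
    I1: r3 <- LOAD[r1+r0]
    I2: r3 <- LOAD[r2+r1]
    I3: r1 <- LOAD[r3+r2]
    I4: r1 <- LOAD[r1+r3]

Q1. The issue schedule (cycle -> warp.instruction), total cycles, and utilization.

cycle 0: W0.I0
cycle 1: W1.I0
cycle 2: W1.I1
cycle 3: idle
cycle 4: idle
cycle 5: idle
cycle 6: idle
cycle 7: idle
cycle 8: W0.I1
cycle 9: idle
cycle 10: W1.I2
cycle 11: idle
cycle 12: idle
cycle 13: idle
cycle 14: idle
cycle 15: idle
cycle 16: W0.I2
cycle 17: idle
cycle 18: W1.I3
cycle 19: idle
cycle 20: idle
cycle 21: idle
cycle 22: idle
cycle 23: idle
cycle 24: W0.I3
cycle 25: W0.I4
cycle 26: W1.I4

Answer: 27 cycles, utilization 10/27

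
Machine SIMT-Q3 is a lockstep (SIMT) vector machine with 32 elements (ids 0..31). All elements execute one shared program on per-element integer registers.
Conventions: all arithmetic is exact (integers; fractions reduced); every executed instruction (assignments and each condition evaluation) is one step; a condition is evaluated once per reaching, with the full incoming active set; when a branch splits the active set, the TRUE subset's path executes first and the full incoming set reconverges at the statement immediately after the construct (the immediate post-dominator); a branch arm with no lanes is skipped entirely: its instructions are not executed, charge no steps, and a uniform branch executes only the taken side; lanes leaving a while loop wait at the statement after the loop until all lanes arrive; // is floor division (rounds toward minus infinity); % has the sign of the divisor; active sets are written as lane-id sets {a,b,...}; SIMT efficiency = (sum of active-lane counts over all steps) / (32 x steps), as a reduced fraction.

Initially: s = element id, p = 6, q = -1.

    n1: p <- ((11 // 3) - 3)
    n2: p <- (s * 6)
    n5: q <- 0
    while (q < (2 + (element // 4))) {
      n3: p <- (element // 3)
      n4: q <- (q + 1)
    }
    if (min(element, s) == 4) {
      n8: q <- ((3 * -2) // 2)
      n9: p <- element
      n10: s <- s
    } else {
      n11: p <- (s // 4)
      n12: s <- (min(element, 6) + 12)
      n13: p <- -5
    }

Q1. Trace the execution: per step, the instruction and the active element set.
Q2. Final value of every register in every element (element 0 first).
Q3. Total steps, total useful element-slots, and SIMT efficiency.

step 0: p <- ((11 // 3) - 3)         {0,1,2,3,4,5,6,7,8,9,10,11,12,13,14,15,16,17,18,19,20,21,22,23,24,25,26,27,28,29,30,31}
step 1: p <- (s * 6)                 {0,1,2,3,4,5,6,7,8,9,10,11,12,13,14,15,16,17,18,19,20,21,22,23,24,25,26,27,28,29,30,31}
step 2: q <- 0                       {0,1,2,3,4,5,6,7,8,9,10,11,12,13,14,15,16,17,18,19,20,21,22,23,24,25,26,27,28,29,30,31}
step 3: eval (q < (2 + (element // 4))) {0,1,2,3,4,5,6,7,8,9,10,11,12,13,14,15,16,17,18,19,20,21,22,23,24,25,26,27,28,29,30,31}
step 4: p <- (element // 3)          {0,1,2,3,4,5,6,7,8,9,10,11,12,13,14,15,16,17,18,19,20,21,22,23,24,25,26,27,28,29,30,31}
step 5: q <- (q + 1)                 {0,1,2,3,4,5,6,7,8,9,10,11,12,13,14,15,16,17,18,19,20,21,22,23,24,25,26,27,28,29,30,31}
step 6: eval (q < (2 + (element // 4))) {0,1,2,3,4,5,6,7,8,9,10,11,12,13,14,15,16,17,18,19,20,21,22,23,24,25,26,27,28,29,30,31}
step 7: p <- (element // 3)          {0,1,2,3,4,5,6,7,8,9,10,11,12,13,14,15,16,17,18,19,20,21,22,23,24,25,26,27,28,29,30,31}
step 8: q <- (q + 1)                 {0,1,2,3,4,5,6,7,8,9,10,11,12,13,14,15,16,17,18,19,20,21,22,23,24,25,26,27,28,29,30,31}
step 9: eval (q < (2 + (element // 4))) {0,1,2,3,4,5,6,7,8,9,10,11,12,13,14,15,16,17,18,19,20,21,22,23,24,25,26,27,28,29,30,31}
step 10: p <- (element // 3)          {4,5,6,7,8,9,10,11,12,13,14,15,16,17,18,19,20,21,22,23,24,25,26,27,28,29,30,31}
step 11: q <- (q + 1)                 {4,5,6,7,8,9,10,11,12,13,14,15,16,17,18,19,20,21,22,23,24,25,26,27,28,29,30,31}
step 12: eval (q < (2 + (element // 4))) {4,5,6,7,8,9,10,11,12,13,14,15,16,17,18,19,20,21,22,23,24,25,26,27,28,29,30,31}
step 13: p <- (element // 3)          {8,9,10,11,12,13,14,15,16,17,18,19,20,21,22,23,24,25,26,27,28,29,30,31}
step 14: q <- (q + 1)                 {8,9,10,11,12,13,14,15,16,17,18,19,20,21,22,23,24,25,26,27,28,29,30,31}
step 15: eval (q < (2 + (element // 4))) {8,9,10,11,12,13,14,15,16,17,18,19,20,21,22,23,24,25,26,27,28,29,30,31}
step 16: p <- (element // 3)          {12,13,14,15,16,17,18,19,20,21,22,23,24,25,26,27,28,29,30,31}
step 17: q <- (q + 1)                 {12,13,14,15,16,17,18,19,20,21,22,23,24,25,26,27,28,29,30,31}
step 18: eval (q < (2 + (element // 4))) {12,13,14,15,16,17,18,19,20,21,22,23,24,25,26,27,28,29,30,31}
step 19: p <- (element // 3)          {16,17,18,19,20,21,22,23,24,25,26,27,28,29,30,31}
step 20: q <- (q + 1)                 {16,17,18,19,20,21,22,23,24,25,26,27,28,29,30,31}
step 21: eval (q < (2 + (element // 4))) {16,17,18,19,20,21,22,23,24,25,26,27,28,29,30,31}
step 22: p <- (element // 3)          {20,21,22,23,24,25,26,27,28,29,30,31}
step 23: q <- (q + 1)                 {20,21,22,23,24,25,26,27,28,29,30,31}
step 24: eval (q < (2 + (element // 4))) {20,21,22,23,24,25,26,27,28,29,30,31}
step 25: p <- (element // 3)          {24,25,26,27,28,29,30,31}
step 26: q <- (q + 1)                 {24,25,26,27,28,29,30,31}
step 27: eval (q < (2 + (element // 4))) {24,25,26,27,28,29,30,31}
step 28: p <- (element // 3)          {28,29,30,31}
step 29: q <- (q + 1)                 {28,29,30,31}
step 30: eval (q < (2 + (element // 4))) {28,29,30,31}
step 31: eval (min(element, s) == 4)  {0,1,2,3,4,5,6,7,8,9,10,11,12,13,14,15,16,17,18,19,20,21,22,23,24,25,26,27,28,29,30,31}
step 32: q <- ((3 * -2) // 2)         {4}
step 33: p <- element                 {4}
step 34: s <- s                       {4}
step 35: p <- (s // 4)                {0,1,2,3,5,6,7,8,9,10,11,12,13,14,15,16,17,18,19,20,21,22,23,24,25,26,27,28,29,30,31}
step 36: s <- (min(element, 6) + 12)  {0,1,2,3,5,6,7,8,9,10,11,12,13,14,15,16,17,18,19,20,21,22,23,24,25,26,27,28,29,30,31}
step 37: p <- -5                      {0,1,2,3,5,6,7,8,9,10,11,12,13,14,15,16,17,18,19,20,21,22,23,24,25,26,27,28,29,30,31}

Answer: 38 steps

s: 12,13,14,15,4,17,18,18,18,18,18,18,18,18,18,18,18,18,18,18,18,18,18,18,18,18,18,18,18,18,18,18
p: -5,-5,-5,-5,4,-5,-5,-5,-5,-5,-5,-5,-5,-5,-5,-5,-5,-5,-5,-5,-5,-5,-5,-5,-5,-5,-5,-5,-5,-5,-5,-5
q: 2,2,2,2,-3,3,3,3,4,4,4,4,5,5,5,5,6,6,6,6,7,7,7,7,8,8,8,8,9,9,9,9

steps = 38; useful = 784; efficiency = 784/1216 = 49/76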